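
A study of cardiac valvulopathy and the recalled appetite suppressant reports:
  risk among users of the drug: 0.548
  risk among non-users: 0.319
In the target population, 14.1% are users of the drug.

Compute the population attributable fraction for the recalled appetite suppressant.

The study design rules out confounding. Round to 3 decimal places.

Let p₁ = 0.548, p₀ = 0.319.
Overall risk P(Y=1) = π·p₁ + (1−π)·p₀ = 0.141×0.548 + 0.859×0.319 = 0.35129.
Under exogeneity, PAF = [P(Y=1) − p₀] / P(Y=1).
PAF = (0.35129 − 0.319) / 0.35129 ≈ 0.0919

PAF ≈ 0.092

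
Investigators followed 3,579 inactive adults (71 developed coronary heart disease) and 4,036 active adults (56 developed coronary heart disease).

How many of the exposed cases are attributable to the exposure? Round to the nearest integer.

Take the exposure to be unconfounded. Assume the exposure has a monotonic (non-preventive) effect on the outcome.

p₁ = P(outcome | exposed) = 71/3579 = 0.019838
p₀ = P(outcome | unexposed) = 56/4036 = 0.013875
PN = (p₁ − p₀)/p₁ = (0.019838 − 0.013875) / 0.019838 ≈ 0.30058.
Attributable cases ≈ PN × (exposed cases) = 0.30058 × 71 ≈ 21.34.

about 21 cases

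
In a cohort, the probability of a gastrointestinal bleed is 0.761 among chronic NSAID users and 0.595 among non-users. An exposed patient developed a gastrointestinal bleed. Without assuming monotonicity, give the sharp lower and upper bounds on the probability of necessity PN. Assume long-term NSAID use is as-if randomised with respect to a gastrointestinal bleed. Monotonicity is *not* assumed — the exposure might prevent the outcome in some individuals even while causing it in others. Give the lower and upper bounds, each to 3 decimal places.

0.218 ≤ PN ≤ 0.532

Let p₁ = 0.761, p₀ = 0.595.
Under exogeneity alone the bounds on PN are max{0,(p₁−p₀)/p₁} ≤ PN ≤ min{1,(1−p₀)/p₁}.
  lower = (p₁ − p₀)/p₁ = 0.166 / 0.761 ≈ 0.2181
  upper = min{1, (1 − p₀)/p₁} = 0.405 / 0.761 ≈ 0.5322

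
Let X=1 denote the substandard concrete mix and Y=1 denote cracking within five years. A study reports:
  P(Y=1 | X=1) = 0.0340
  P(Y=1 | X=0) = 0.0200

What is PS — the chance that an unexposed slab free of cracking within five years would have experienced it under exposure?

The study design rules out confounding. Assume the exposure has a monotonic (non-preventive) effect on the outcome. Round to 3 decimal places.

PS ≈ 0.014

Let p₁ = 0.034, p₀ = 0.02.
Under exogeneity and monotonicity, PS = (p₁ − p₀) / (1 − p₀).
PS = (0.034 − 0.02) / (1 − 0.02) = 0.014 / 0.98 ≈ 0.0143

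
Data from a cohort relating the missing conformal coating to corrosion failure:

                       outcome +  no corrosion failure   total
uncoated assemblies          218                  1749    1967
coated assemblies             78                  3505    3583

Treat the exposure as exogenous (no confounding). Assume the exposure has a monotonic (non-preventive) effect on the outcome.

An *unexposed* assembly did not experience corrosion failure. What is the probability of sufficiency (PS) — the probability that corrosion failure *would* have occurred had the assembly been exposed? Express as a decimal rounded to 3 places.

p₁ = P(outcome | exposed) = 218/1967 = 0.11083
p₀ = P(outcome | unexposed) = 78/3583 = 0.021769
Under exogeneity and monotonicity, PS = (p₁ − p₀)/(1 − p₀).
PS = (0.11083 − 0.021769) / 0.97823 ≈ 0.0910

PS ≈ 0.091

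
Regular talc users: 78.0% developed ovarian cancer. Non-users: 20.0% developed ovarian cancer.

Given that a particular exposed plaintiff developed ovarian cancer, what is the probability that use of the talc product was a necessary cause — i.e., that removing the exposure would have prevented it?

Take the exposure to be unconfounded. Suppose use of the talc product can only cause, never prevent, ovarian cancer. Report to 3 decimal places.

PN ≈ 0.744

p₁ = 0.78, p₀ = 0.2.
Under exogeneity and monotonicity, PN = (p₁ − p₀) / p₁.
PN = (0.78 − 0.2) / 0.78 = 0.58 / 0.78 ≈ 0.7436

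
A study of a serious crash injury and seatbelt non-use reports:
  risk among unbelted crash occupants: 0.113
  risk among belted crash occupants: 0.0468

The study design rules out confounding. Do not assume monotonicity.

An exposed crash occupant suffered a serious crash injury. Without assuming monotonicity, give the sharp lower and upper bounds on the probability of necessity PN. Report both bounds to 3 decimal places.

Let p₁ = 0.113, p₀ = 0.0468.
Under exogeneity alone the bounds on PN are max{0,(p₁−p₀)/p₁} ≤ PN ≤ min{1,(1−p₀)/p₁}.
  lower = (p₁ − p₀)/p₁ = 0.0662 / 0.113 ≈ 0.5858
  upper = min{1, (1 − p₀)/p₁} = 0.9532 / 0.113 ≈ 8.4354 → capped at 1

0.586 ≤ PN ≤ 1.000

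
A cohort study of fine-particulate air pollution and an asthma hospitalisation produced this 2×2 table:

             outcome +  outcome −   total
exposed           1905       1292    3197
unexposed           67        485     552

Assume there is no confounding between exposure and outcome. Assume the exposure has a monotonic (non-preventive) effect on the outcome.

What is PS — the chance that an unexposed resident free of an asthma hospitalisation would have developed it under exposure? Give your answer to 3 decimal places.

PS ≈ 0.540

p₁ = P(outcome | exposed) = 1905/3197 = 0.59587
p₀ = P(outcome | unexposed) = 67/552 = 0.12138
Under exogeneity and monotonicity, PS = (p₁ − p₀) / (1 − p₀).
PS = (0.59587 − 0.12138) / (1 − 0.12138) = 0.47449 / 0.87862 ≈ 0.5400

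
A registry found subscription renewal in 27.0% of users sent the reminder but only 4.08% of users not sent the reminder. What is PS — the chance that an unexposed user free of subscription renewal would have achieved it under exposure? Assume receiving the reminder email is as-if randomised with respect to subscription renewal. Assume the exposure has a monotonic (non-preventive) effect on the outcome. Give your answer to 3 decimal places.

PS ≈ 0.239

p₁ = 0.27, p₀ = 0.0408.
Under exogeneity and monotonicity, PS = (p₁ − p₀) / (1 − p₀).
PS = (0.27 − 0.0408) / (1 − 0.0408) = 0.2292 / 0.9592 ≈ 0.2389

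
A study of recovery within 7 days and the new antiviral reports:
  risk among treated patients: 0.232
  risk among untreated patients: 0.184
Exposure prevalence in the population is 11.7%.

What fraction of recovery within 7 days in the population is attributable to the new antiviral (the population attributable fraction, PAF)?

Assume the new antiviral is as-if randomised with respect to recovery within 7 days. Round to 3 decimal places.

PAF ≈ 0.030

Let p₁ = 0.232, p₀ = 0.184.
Overall risk P(Y=1) = π·p₁ + (1−π)·p₀ = 0.117×0.232 + 0.883×0.184 = 0.18962.
Under exogeneity, PAF = [P(Y=1) − p₀] / P(Y=1).
PAF = (0.18962 − 0.184) / 0.18962 ≈ 0.0296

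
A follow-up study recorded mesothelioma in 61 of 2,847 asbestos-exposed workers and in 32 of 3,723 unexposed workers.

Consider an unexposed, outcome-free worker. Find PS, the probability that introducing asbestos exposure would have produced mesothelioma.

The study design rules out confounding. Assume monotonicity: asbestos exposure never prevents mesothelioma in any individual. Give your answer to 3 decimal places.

PS ≈ 0.013

p₁ = P(outcome | exposed) = 61/2847 = 0.021426
p₀ = P(outcome | unexposed) = 32/3723 = 0.0085952
Under exogeneity and monotonicity, PS = (p₁ − p₀) / (1 − p₀).
PS = (0.021426 − 0.0085952) / (1 − 0.0085952) = 0.012831 / 0.9914 ≈ 0.0129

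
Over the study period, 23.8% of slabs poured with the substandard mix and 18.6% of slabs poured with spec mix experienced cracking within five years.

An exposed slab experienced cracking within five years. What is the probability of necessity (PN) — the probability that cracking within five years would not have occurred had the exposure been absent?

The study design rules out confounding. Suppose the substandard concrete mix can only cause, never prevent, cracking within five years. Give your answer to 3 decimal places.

PN ≈ 0.218

p₁ = 0.238, p₀ = 0.186.
Under exogeneity and monotonicity, PN = (p₁ − p₀) / p₁.
PN = (0.238 − 0.186) / 0.238 = 0.052 / 0.238 ≈ 0.2185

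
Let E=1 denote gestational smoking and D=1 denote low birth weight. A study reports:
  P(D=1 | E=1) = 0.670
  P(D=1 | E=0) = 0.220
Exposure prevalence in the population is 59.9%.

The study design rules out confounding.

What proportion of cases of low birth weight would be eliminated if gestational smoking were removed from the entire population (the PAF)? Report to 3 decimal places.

PAF ≈ 0.551

Let p₁ = 0.67, p₀ = 0.22.
Overall risk P(Y=1) = π·p₁ + (1−π)·p₀ = 0.599×0.67 + 0.401×0.22 = 0.48955.
Under exogeneity, PAF = [P(Y=1) − p₀] / P(Y=1).
PAF = (0.48955 − 0.22) / 0.48955 ≈ 0.5506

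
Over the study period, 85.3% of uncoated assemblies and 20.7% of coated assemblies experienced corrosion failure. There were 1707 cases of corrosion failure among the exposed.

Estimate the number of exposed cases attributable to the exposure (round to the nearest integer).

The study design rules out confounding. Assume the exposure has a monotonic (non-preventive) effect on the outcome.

about 1293 cases

p₁ = 0.853, p₀ = 0.207.
PN = (p₁ − p₀)/p₁ = (0.853 − 0.207) / 0.853 ≈ 0.75733.
Attributable cases ≈ PN × (exposed cases) = 0.75733 × 1707 ≈ 1292.76.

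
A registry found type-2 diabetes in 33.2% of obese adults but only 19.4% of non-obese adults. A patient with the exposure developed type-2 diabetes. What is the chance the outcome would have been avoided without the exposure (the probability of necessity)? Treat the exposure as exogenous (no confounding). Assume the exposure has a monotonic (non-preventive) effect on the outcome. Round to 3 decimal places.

PN ≈ 0.416

p₁ = 0.332, p₀ = 0.194.
Under exogeneity and monotonicity, PN = (p₁ − p₀) / p₁.
PN = (0.332 − 0.194) / 0.332 = 0.138 / 0.332 ≈ 0.4157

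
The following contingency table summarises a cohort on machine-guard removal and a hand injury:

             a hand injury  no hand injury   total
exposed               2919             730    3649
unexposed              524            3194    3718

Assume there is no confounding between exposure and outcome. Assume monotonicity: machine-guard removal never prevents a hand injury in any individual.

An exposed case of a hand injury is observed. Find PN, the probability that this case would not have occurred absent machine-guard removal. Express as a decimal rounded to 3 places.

p₁ = P(outcome | exposed) = 2919/3649 = 0.79995
p₀ = P(outcome | unexposed) = 524/3718 = 0.14094
Under exogeneity and monotonicity, PN = (p₁ − p₀)/p₁.
PN = (0.79995 − 0.14094) / 0.79995 ≈ 0.8238

PN ≈ 0.824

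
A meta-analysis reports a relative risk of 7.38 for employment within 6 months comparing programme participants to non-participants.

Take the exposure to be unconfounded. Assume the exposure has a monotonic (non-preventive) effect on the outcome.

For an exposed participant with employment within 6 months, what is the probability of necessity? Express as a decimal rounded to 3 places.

PN ≈ 0.864

Under exogeneity and monotonicity, PN = (RR − 1) / RR = 1 − 1/RR.
PN = (7.38 − 1) / 7.38 = 6.38 / 7.38 ≈ 0.8645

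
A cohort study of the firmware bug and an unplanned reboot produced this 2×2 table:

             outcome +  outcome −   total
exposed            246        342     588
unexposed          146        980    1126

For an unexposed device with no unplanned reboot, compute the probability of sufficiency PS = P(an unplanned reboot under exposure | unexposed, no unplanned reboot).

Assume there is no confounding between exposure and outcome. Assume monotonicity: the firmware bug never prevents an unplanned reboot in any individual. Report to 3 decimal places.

PS ≈ 0.332

p₁ = P(outcome | exposed) = 246/588 = 0.41837
p₀ = P(outcome | unexposed) = 146/1126 = 0.12966
Under exogeneity and monotonicity, PS = (p₁ − p₀)/(1 − p₀).
PS = (0.41837 − 0.12966) / 0.87034 ≈ 0.3317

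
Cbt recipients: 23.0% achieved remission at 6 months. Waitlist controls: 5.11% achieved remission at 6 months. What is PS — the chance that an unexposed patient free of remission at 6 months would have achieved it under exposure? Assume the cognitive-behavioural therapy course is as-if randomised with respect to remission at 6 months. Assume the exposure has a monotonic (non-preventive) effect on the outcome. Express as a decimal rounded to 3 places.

PS ≈ 0.189

p₁ = 0.23, p₀ = 0.0511.
Under exogeneity and monotonicity, PS = (p₁ − p₀) / (1 − p₀).
PS = (0.23 − 0.0511) / (1 − 0.0511) = 0.1789 / 0.9489 ≈ 0.1885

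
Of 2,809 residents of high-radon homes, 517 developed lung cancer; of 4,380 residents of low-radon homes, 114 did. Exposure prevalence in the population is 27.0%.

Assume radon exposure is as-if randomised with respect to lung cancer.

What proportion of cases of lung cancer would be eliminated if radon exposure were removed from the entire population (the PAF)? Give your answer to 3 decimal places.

p₁ = P(outcome | exposed) = 517/2809 = 0.18405
p₀ = P(outcome | unexposed) = 114/4380 = 0.026027
Overall risk P(Y=1) = π·p₁ + (1−π)·p₀ = 0.27×0.18405 + 0.73×0.026027 = 0.068694.
Under exogeneity, PAF = [P(Y=1) − p₀] / P(Y=1).
PAF = (0.068694 − 0.026027) / 0.068694 ≈ 0.6211

PAF ≈ 0.621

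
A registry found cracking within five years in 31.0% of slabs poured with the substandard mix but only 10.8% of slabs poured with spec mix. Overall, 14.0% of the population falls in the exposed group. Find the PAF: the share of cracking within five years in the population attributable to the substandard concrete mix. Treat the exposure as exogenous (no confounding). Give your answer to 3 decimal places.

p₁ = 0.31, p₀ = 0.108.
Overall risk P(Y=1) = π·p₁ + (1−π)·p₀ = 0.14×0.31 + 0.86×0.108 = 0.13628.
Under exogeneity, PAF = [P(Y=1) − p₀] / P(Y=1).
PAF = (0.13628 − 0.108) / 0.13628 ≈ 0.2075

PAF ≈ 0.208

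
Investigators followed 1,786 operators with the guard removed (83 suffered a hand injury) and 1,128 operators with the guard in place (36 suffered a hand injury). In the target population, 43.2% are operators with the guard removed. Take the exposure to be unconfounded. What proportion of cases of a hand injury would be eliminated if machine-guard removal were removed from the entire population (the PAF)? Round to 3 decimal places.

PAF ≈ 0.165

p₁ = P(outcome | exposed) = 83/1786 = 0.046473
p₀ = P(outcome | unexposed) = 36/1128 = 0.031915
Overall risk P(Y=1) = π·p₁ + (1−π)·p₀ = 0.432×0.046473 + 0.568×0.031915 = 0.038204.
Under exogeneity, PAF = [P(Y=1) − p₀] / P(Y=1).
PAF = (0.038204 − 0.031915) / 0.038204 ≈ 0.1646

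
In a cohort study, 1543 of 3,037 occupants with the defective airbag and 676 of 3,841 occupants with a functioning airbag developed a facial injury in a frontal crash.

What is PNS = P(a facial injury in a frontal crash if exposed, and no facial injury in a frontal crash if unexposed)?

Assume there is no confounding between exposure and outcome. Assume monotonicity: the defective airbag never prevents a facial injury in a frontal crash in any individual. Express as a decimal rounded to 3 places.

PNS ≈ 0.332

p₁ = P(outcome | exposed) = 1543/3037 = 0.50807
p₀ = P(outcome | unexposed) = 676/3841 = 0.176
Under exogeneity and monotonicity, PNS = p₁ − p₀.
PNS = 0.50807 − 0.176 = 0.33207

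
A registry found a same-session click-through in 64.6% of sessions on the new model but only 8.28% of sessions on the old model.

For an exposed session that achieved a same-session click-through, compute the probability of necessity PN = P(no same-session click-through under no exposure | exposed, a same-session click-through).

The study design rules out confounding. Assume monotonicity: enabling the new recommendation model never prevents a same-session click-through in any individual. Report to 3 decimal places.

p₁ = 0.646, p₀ = 0.0828.
Under exogeneity and monotonicity, PN = (p₁ − p₀) / p₁.
PN = (0.646 − 0.0828) / 0.646 = 0.5632 / 0.646 ≈ 0.8718

PN ≈ 0.872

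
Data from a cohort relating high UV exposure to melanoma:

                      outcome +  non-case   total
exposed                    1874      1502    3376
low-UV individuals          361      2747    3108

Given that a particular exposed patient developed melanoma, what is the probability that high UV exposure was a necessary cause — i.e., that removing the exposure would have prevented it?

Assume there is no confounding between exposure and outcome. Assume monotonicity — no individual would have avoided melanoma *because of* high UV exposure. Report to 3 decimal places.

p₁ = P(outcome | exposed) = 1874/3376 = 0.55509
p₀ = P(outcome | unexposed) = 361/3108 = 0.11615
Under exogeneity and monotonicity, PN = (p₁ − p₀)/p₁.
PN = (0.55509 − 0.11615) / 0.55509 ≈ 0.7908

PN ≈ 0.791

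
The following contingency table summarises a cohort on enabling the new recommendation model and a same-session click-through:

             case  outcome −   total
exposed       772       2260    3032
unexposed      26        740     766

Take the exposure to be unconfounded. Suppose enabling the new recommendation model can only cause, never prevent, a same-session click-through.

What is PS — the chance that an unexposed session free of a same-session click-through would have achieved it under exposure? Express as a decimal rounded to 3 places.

p₁ = P(outcome | exposed) = 772/3032 = 0.25462
p₀ = P(outcome | unexposed) = 26/766 = 0.033943
Under exogeneity and monotonicity, PS = (p₁ − p₀)/(1 − p₀).
PS = (0.25462 − 0.033943) / 0.96606 ≈ 0.2284

PS ≈ 0.228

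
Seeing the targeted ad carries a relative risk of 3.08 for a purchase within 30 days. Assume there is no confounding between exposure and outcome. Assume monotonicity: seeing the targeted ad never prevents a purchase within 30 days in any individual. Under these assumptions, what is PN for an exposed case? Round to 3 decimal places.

Under exogeneity and monotonicity, PN = (RR − 1) / RR = 1 − 1/RR.
PN = (3.08 − 1) / 3.08 = 2.08 / 3.08 ≈ 0.6753

PN ≈ 0.675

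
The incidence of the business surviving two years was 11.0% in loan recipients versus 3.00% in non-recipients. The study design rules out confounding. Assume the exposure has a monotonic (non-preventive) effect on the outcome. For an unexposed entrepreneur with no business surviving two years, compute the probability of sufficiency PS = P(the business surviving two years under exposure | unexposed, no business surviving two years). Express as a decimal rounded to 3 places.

PS ≈ 0.082

p₁ = 0.11, p₀ = 0.03.
Under exogeneity and monotonicity, PS = (p₁ − p₀) / (1 − p₀).
PS = (0.11 − 0.03) / (1 − 0.03) = 0.08 / 0.97 ≈ 0.0825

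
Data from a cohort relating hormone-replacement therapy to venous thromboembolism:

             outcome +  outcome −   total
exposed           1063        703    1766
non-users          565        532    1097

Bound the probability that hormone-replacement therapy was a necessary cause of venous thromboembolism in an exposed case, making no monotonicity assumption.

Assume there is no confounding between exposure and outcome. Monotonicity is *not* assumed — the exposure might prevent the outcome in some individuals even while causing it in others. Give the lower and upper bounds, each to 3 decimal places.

p₁ = P(outcome | exposed) = 1063/1766 = 0.60193
p₀ = P(outcome | unexposed) = 565/1097 = 0.51504
Under exogeneity alone the bounds on PN are max{0,(p₁−p₀)/p₁} ≤ PN ≤ min{1,(1−p₀)/p₁}.
  lower = (p₁ − p₀)/p₁ = 0.086884 / 0.60193 ≈ 0.1443
  upper = min{1, (1 − p₀)/p₁} = 0.48496 / 0.60193 ≈ 0.8057

0.144 ≤ PN ≤ 0.806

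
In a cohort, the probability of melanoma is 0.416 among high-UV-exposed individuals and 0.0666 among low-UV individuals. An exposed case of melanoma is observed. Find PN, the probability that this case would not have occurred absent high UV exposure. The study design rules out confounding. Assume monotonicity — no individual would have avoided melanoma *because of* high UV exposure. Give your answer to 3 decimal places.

Let p₁ = 0.416, p₀ = 0.0666.
Under exogeneity and monotonicity, PN = (p₁ − p₀) / p₁.
PN = (0.416 − 0.0666) / 0.416 = 0.3494 / 0.416 ≈ 0.8399

PN ≈ 0.840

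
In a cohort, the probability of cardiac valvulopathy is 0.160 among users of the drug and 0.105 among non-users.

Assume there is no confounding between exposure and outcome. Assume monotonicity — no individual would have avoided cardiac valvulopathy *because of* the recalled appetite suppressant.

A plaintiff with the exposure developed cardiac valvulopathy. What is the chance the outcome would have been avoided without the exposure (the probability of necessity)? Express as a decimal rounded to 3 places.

Let p₁ = 0.16, p₀ = 0.105.
Under exogeneity and monotonicity, PN = (p₁ − p₀) / p₁.
PN = (0.16 − 0.105) / 0.16 = 0.055 / 0.16 ≈ 0.3438

PN ≈ 0.344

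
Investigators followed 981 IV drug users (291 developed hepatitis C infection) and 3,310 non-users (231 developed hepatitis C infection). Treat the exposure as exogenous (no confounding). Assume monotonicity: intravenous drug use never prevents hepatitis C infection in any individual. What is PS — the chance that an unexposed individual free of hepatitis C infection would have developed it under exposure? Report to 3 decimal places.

p₁ = P(outcome | exposed) = 291/981 = 0.29664
p₀ = P(outcome | unexposed) = 231/3310 = 0.069789
Under exogeneity and monotonicity, PS = (p₁ − p₀) / (1 − p₀).
PS = (0.29664 − 0.069789) / (1 − 0.069789) = 0.22685 / 0.93021 ≈ 0.2439

PS ≈ 0.244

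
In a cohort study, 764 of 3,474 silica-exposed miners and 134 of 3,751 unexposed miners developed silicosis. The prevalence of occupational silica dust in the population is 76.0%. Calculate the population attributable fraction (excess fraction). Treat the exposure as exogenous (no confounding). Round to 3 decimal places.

PAF ≈ 0.797

p₁ = P(outcome | exposed) = 764/3474 = 0.21992
p₀ = P(outcome | unexposed) = 134/3751 = 0.035724
Overall risk P(Y=1) = π·p₁ + (1−π)·p₀ = 0.76×0.21992 + 0.24×0.035724 = 0.17571.
Under exogeneity, PAF = [P(Y=1) − p₀] / P(Y=1).
PAF = (0.17571 − 0.035724) / 0.17571 ≈ 0.7967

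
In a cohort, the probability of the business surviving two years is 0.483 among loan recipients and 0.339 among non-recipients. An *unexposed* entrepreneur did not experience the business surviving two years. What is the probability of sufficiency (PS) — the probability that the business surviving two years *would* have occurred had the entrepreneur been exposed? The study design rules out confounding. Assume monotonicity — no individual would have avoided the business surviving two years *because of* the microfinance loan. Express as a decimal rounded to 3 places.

PS ≈ 0.218

Let p₁ = 0.483, p₀ = 0.339.
Under exogeneity and monotonicity, PS = (p₁ − p₀) / (1 − p₀).
PS = (0.483 − 0.339) / (1 − 0.339) = 0.144 / 0.661 ≈ 0.2179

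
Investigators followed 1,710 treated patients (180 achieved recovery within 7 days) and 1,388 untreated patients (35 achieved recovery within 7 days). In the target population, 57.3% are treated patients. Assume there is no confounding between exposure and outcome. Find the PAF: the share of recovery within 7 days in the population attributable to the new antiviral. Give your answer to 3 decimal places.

PAF ≈ 0.645

p₁ = P(outcome | exposed) = 180/1710 = 0.10526
p₀ = P(outcome | unexposed) = 35/1388 = 0.025216
Overall risk P(Y=1) = π·p₁ + (1−π)·p₀ = 0.573×0.10526 + 0.427×0.025216 = 0.071083.
Under exogeneity, PAF = [P(Y=1) − p₀] / P(Y=1).
PAF = (0.071083 − 0.025216) / 0.071083 ≈ 0.6453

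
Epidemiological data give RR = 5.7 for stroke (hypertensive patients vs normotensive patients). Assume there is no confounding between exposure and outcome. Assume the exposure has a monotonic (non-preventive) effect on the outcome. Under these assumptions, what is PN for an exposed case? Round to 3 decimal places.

Under exogeneity and monotonicity, PN = (RR − 1) / RR = 1 − 1/RR.
PN = (5.7 − 1) / 5.7 = 4.7 / 5.7 ≈ 0.8246

PN ≈ 0.825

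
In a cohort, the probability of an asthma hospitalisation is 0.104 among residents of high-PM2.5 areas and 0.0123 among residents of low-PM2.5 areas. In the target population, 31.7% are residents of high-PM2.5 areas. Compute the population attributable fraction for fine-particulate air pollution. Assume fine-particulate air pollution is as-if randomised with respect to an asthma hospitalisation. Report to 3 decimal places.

PAF ≈ 0.703

Let p₁ = 0.104, p₀ = 0.0123.
Overall risk P(Y=1) = π·p₁ + (1−π)·p₀ = 0.317×0.104 + 0.683×0.0123 = 0.041369.
Under exogeneity, PAF = [P(Y=1) − p₀] / P(Y=1).
PAF = (0.041369 − 0.0123) / 0.041369 ≈ 0.7027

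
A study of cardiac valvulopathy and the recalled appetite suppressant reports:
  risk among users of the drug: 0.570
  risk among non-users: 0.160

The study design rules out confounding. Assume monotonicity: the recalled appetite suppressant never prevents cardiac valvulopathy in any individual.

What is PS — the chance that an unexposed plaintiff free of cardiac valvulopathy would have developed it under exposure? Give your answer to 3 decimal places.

PS ≈ 0.488

Let p₁ = 0.57, p₀ = 0.16.
Under exogeneity and monotonicity, PS = (p₁ − p₀) / (1 − p₀).
PS = (0.57 − 0.16) / (1 − 0.16) = 0.41 / 0.84 ≈ 0.4881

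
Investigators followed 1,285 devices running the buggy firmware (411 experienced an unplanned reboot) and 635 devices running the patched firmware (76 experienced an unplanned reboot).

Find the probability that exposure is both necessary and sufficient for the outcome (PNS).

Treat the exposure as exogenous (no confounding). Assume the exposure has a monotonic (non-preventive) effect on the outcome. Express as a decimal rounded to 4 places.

p₁ = P(outcome | exposed) = 411/1285 = 0.31984
p₀ = P(outcome | unexposed) = 76/635 = 0.11969
Under exogeneity and monotonicity, PNS = p₁ − p₀.
PNS = 0.31984 − 0.11969 = 0.20016

PNS ≈ 0.2002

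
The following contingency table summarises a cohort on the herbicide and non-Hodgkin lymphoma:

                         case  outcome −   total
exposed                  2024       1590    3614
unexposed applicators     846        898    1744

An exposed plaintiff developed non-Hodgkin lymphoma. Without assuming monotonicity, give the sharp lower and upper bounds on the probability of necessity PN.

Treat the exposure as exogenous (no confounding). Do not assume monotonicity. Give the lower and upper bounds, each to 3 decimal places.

p₁ = P(outcome | exposed) = 2024/3614 = 0.56004
p₀ = P(outcome | unexposed) = 846/1744 = 0.48509
Under exogeneity alone the bounds on PN are max{0,(p₁−p₀)/p₁} ≤ PN ≤ min{1,(1−p₀)/p₁}.
  lower = (p₁ − p₀)/p₁ = 0.074953 / 0.56004 ≈ 0.1338
  upper = min{1, (1 − p₀)/p₁} = 0.51491 / 0.56004 ≈ 0.9194

0.134 ≤ PN ≤ 0.919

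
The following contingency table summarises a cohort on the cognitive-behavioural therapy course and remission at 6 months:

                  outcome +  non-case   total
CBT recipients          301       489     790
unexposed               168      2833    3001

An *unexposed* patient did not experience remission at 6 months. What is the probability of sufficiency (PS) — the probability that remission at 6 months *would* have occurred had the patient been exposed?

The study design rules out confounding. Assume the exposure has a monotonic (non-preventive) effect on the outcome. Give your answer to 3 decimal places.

PS ≈ 0.344

p₁ = P(outcome | exposed) = 301/790 = 0.38101
p₀ = P(outcome | unexposed) = 168/3001 = 0.055981
Under exogeneity and monotonicity, PS = (p₁ − p₀) / (1 − p₀).
PS = (0.38101 − 0.055981) / (1 − 0.055981) = 0.32503 / 0.94402 ≈ 0.3443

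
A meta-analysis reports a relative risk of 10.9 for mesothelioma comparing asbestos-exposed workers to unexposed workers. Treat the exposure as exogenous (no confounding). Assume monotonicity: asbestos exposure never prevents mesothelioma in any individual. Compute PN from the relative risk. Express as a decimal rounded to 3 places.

Under exogeneity and monotonicity, PN = (RR − 1) / RR = 1 − 1/RR.
PN = (10.9 − 1) / 10.9 = 9.9 / 10.9 ≈ 0.9083

PN ≈ 0.908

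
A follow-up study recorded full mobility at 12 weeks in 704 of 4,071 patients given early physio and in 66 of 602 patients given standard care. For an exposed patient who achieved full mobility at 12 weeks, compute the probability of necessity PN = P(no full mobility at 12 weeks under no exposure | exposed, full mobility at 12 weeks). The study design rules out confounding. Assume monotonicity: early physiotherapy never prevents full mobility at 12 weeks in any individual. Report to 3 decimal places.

p₁ = P(outcome | exposed) = 704/4071 = 0.17293
p₀ = P(outcome | unexposed) = 66/602 = 0.10963
Under exogeneity and monotonicity, PN = (p₁ − p₀) / p₁.
PN = (0.17293 − 0.10963) / 0.17293 = 0.063296 / 0.17293 ≈ 0.3660

PN ≈ 0.366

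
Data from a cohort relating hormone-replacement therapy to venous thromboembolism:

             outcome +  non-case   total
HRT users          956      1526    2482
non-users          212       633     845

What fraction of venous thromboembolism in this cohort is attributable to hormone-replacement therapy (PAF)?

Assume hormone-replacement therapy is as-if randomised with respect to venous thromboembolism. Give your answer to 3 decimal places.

p₁ = P(outcome | exposed) = 956/2482 = 0.38517
p₀ = P(outcome | unexposed) = 212/845 = 0.25089
Exposure prevalence π = 2482/3327 = 0.74602; overall risk P(Y=1) = 0.35107.
Under exogeneity, PAF = [P(Y=1) − p₀]/P(Y=1).
PAF = (0.35107 − 0.25089) / 0.35107 ≈ 0.2854

PAF ≈ 0.285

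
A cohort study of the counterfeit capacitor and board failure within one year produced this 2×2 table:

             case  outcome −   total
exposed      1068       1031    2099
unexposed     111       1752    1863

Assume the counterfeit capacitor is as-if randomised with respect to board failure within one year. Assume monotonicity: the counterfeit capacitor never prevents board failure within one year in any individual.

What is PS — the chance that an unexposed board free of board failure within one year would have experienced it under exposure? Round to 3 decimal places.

p₁ = P(outcome | exposed) = 1068/2099 = 0.50881
p₀ = P(outcome | unexposed) = 111/1863 = 0.059581
Under exogeneity and monotonicity, PS = (p₁ − p₀)/(1 − p₀).
PS = (0.50881 − 0.059581) / 0.94042 ≈ 0.4777

PS ≈ 0.478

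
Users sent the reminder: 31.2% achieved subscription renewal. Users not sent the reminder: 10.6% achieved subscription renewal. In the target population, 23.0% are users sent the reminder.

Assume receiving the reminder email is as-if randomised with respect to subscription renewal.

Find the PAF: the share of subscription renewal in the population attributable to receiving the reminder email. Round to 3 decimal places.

p₁ = 0.312, p₀ = 0.106.
Overall risk P(Y=1) = π·p₁ + (1−π)·p₀ = 0.23×0.312 + 0.77×0.106 = 0.15338.
Under exogeneity, PAF = [P(Y=1) − p₀] / P(Y=1).
PAF = (0.15338 − 0.106) / 0.15338 ≈ 0.3089

PAF ≈ 0.309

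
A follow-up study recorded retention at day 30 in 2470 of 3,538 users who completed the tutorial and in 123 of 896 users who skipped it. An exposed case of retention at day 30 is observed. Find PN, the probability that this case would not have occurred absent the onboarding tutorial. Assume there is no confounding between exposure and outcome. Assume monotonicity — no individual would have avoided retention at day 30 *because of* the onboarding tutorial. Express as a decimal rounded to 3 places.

p₁ = P(outcome | exposed) = 2470/3538 = 0.69813
p₀ = P(outcome | unexposed) = 123/896 = 0.13728
Under exogeneity and monotonicity, PN = (p₁ − p₀) / p₁.
PN = (0.69813 − 0.13728) / 0.69813 = 0.56086 / 0.69813 ≈ 0.8034

PN ≈ 0.803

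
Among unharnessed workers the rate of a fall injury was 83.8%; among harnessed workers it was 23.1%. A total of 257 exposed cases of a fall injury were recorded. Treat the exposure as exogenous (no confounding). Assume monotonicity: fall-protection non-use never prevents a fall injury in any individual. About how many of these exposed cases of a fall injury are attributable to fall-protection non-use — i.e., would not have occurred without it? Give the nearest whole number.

p₁ = 0.838, p₀ = 0.231.
PN = (p₁ − p₀)/p₁ = (0.838 − 0.231) / 0.838 ≈ 0.72434.
Attributable cases ≈ PN × (exposed cases) = 0.72434 × 257 ≈ 186.16.

about 186 cases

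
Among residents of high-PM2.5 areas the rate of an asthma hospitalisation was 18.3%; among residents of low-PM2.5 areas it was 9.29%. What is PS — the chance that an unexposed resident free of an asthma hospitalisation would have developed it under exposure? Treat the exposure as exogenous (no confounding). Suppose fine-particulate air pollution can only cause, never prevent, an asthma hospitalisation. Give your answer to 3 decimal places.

p₁ = 0.183, p₀ = 0.0929.
Under exogeneity and monotonicity, PS = (p₁ − p₀) / (1 − p₀).
PS = (0.183 − 0.0929) / (1 − 0.0929) = 0.0901 / 0.9071 ≈ 0.0993

PS ≈ 0.099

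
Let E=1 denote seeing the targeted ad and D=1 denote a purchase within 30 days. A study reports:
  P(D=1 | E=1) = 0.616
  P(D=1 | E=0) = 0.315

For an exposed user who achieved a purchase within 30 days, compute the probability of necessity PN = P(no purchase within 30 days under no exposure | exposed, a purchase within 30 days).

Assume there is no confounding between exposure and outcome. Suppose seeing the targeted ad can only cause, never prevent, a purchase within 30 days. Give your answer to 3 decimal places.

Let p₁ = 0.616, p₀ = 0.315.
Under exogeneity and monotonicity, PN = (p₁ − p₀) / p₁.
PN = (0.616 − 0.315) / 0.616 = 0.301 / 0.616 ≈ 0.4886

PN ≈ 0.489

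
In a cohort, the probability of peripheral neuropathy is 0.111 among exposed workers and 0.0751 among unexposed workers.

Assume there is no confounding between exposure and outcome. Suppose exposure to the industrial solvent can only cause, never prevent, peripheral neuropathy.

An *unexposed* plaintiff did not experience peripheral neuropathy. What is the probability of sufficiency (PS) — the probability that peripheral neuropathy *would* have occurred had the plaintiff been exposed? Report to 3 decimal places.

PS ≈ 0.039

Let p₁ = 0.111, p₀ = 0.0751.
Under exogeneity and monotonicity, PS = (p₁ − p₀) / (1 − p₀).
PS = (0.111 − 0.0751) / (1 − 0.0751) = 0.0359 / 0.9249 ≈ 0.0388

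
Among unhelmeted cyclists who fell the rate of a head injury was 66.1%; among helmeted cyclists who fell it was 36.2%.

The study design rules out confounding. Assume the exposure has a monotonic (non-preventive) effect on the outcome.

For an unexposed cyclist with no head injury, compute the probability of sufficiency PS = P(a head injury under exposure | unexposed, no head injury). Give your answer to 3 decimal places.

p₁ = 0.661, p₀ = 0.362.
Under exogeneity and monotonicity, PS = (p₁ − p₀) / (1 − p₀).
PS = (0.661 − 0.362) / (1 − 0.362) = 0.299 / 0.638 ≈ 0.4687

PS ≈ 0.469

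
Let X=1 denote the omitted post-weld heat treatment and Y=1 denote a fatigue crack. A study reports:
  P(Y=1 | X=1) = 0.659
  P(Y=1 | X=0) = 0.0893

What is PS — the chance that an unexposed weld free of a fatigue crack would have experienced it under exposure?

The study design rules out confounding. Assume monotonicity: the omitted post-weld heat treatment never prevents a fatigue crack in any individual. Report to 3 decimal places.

PS ≈ 0.626

Let p₁ = 0.659, p₀ = 0.0893.
Under exogeneity and monotonicity, PS = (p₁ − p₀) / (1 − p₀).
PS = (0.659 − 0.0893) / (1 − 0.0893) = 0.5697 / 0.9107 ≈ 0.6256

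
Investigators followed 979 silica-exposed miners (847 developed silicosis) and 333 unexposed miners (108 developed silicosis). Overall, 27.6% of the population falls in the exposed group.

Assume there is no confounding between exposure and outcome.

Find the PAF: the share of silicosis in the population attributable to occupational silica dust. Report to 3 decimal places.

p₁ = P(outcome | exposed) = 847/979 = 0.86517
p₀ = P(outcome | unexposed) = 108/333 = 0.32432
Overall risk P(Y=1) = π·p₁ + (1−π)·p₀ = 0.276×0.86517 + 0.724×0.32432 = 0.4736.
Under exogeneity, PAF = [P(Y=1) − p₀] / P(Y=1).
PAF = (0.4736 − 0.32432) / 0.4736 ≈ 0.3152

PAF ≈ 0.315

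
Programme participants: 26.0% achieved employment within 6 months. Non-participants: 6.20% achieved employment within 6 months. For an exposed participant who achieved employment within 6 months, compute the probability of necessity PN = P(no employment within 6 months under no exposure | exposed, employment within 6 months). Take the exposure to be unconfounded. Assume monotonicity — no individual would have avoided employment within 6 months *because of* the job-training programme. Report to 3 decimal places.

p₁ = 0.26, p₀ = 0.062.
Under exogeneity and monotonicity, PN = (p₁ − p₀) / p₁.
PN = (0.26 − 0.062) / 0.26 = 0.198 / 0.26 ≈ 0.7615

PN ≈ 0.762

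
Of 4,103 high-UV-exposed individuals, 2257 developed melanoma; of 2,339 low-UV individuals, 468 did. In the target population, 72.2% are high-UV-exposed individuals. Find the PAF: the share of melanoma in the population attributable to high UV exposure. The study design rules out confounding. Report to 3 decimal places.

PAF ≈ 0.558

p₁ = P(outcome | exposed) = 2257/4103 = 0.55009
p₀ = P(outcome | unexposed) = 468/2339 = 0.20009
Overall risk P(Y=1) = π·p₁ + (1−π)·p₀ = 0.722×0.55009 + 0.278×0.20009 = 0.45279.
Under exogeneity, PAF = [P(Y=1) − p₀] / P(Y=1).
PAF = (0.45279 − 0.20009) / 0.45279 ≈ 0.5581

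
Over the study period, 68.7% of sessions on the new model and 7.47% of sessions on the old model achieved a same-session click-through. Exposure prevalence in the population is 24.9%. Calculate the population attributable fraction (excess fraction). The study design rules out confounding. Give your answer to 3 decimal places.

p₁ = 0.687, p₀ = 0.0747.
Overall risk P(Y=1) = π·p₁ + (1−π)·p₀ = 0.249×0.687 + 0.751×0.0747 = 0.22716.
Under exogeneity, PAF = [P(Y=1) − p₀] / P(Y=1).
PAF = (0.22716 − 0.0747) / 0.22716 ≈ 0.6712

PAF ≈ 0.671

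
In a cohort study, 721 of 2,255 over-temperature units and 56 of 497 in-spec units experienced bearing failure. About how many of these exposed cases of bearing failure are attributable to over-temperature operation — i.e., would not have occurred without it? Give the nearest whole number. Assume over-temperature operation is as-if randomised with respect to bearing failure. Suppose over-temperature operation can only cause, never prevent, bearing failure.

p₁ = P(outcome | exposed) = 721/2255 = 0.31973
p₀ = P(outcome | unexposed) = 56/497 = 0.11268
PN = (p₁ − p₀)/p₁ = (0.31973 − 0.11268) / 0.31973 ≈ 0.64759.
Attributable cases ≈ PN × (exposed cases) = 0.64759 × 721 ≈ 466.92.

about 467 cases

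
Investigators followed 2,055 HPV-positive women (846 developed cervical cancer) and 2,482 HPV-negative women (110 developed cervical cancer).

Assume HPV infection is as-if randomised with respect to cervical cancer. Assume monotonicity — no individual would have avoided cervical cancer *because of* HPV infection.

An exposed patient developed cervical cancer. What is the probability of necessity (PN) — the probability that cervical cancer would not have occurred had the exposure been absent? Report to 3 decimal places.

p₁ = P(outcome | exposed) = 846/2055 = 0.41168
p₀ = P(outcome | unexposed) = 110/2482 = 0.044319
Under exogeneity and monotonicity, PN = (p₁ − p₀) / p₁.
PN = (0.41168 − 0.044319) / 0.41168 = 0.36736 / 0.41168 ≈ 0.8923

PN ≈ 0.892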